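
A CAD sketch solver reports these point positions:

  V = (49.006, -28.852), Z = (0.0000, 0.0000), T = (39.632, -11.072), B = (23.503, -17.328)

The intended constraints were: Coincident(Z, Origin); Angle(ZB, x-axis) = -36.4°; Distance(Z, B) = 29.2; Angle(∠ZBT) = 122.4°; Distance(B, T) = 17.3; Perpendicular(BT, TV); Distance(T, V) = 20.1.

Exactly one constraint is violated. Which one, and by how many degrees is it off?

Perpendicular(BT, TV) — off by 6.60°.

Z = (0.00, 0.00) ✓; ZB at -36.40° ✓; |ZB| = 29.20 ✓; ∠ZBT = 122.4° ✓; |BT| = 17.30 ✓; ∠(BT, TV) = 83.40° ✗; |TV| = 20.10 ✓.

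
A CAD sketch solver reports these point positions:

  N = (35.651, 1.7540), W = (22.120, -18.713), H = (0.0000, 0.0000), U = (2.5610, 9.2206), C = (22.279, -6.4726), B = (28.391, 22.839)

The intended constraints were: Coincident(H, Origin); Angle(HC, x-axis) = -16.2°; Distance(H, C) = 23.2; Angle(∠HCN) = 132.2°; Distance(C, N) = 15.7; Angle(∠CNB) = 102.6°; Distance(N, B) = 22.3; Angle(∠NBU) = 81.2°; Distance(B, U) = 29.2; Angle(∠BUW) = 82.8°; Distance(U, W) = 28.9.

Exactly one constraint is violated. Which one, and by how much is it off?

Distance(U, W) = 28.9 — off by 5.20.

H = (0.00, 0.00) ✓; HC at -16.20° ✓; |HC| = 23.20 ✓; ∠HCN = 132.2° ✓; |CN| = 15.70 ✓; ∠CNB = 102.6° ✓; |NB| = 22.30 ✓; ∠NBU = 81.20° ✓; |BU| = 29.20 ✓; ∠BUW = 82.80° ✓; |UW| = 34.10 ✗.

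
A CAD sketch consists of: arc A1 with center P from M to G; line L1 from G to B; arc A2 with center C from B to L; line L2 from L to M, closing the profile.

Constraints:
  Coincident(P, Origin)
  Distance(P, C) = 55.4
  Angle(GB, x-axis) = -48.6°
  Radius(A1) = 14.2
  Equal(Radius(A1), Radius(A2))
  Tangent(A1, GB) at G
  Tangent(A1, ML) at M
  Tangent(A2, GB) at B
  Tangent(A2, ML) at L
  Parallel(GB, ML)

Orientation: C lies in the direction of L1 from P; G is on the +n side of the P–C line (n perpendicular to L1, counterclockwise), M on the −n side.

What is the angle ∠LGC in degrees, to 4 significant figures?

12.76°

Tangency of A1 to both parallel lines with radius 14.2 puts G and M at P ± 14.2·n: G = (10.65, 9.391), M = (-10.65, -9.391). Equal radii place B and L the same way about C: B = C + 14.2·n = (47.29, -32.17), L = C − 14.2·n = (25.99, -50.95). Then cos ∠LGC = GL·GC / (|GL||GC|), giving 12.76°.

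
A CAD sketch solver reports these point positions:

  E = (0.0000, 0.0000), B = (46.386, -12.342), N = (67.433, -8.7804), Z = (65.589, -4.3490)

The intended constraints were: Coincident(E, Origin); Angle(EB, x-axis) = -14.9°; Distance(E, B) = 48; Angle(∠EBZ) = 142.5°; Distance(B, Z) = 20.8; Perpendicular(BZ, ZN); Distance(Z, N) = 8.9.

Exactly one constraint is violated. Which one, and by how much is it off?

Distance(Z, N) = 8.9 — off by 4.10.

E = (0.00, 0.00) ✓; EB at -14.90° ✓; |EB| = 48.00 ✓; ∠EBZ = 142.5° ✓; |BZ| = 20.80 ✓; ∠(BZ, ZN) = 90.01° ✓; |ZN| = 4.800 ✗.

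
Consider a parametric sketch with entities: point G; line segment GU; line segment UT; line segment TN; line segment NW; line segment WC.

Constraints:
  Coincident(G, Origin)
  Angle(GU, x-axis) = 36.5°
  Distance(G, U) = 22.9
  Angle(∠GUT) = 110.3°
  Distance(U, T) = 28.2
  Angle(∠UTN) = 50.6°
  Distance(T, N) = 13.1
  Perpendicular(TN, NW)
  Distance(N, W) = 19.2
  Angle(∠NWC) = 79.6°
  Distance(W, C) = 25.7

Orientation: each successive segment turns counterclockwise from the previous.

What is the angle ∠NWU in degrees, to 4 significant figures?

118.4°

G is at the origin; GU runs at 36.5° with length 22.9, so U = (18.41, 13.62). ∠GUT = 110.3° gives UT at 106.2° from the x-axis; with |UT| = 28.2, T = (10.54, 40.70). ∠UTN = 50.6° gives TN at -124.4° from the x-axis; with |TN| = 13.1, N = (3.140, 29.89). TN ⟂ NW, so NW runs at -34.40°; with |NW| = 19.2, W = (18.98, 19.05). Then cos ∠NWU = WN·WU / (|WN||WU|), giving 118.4°.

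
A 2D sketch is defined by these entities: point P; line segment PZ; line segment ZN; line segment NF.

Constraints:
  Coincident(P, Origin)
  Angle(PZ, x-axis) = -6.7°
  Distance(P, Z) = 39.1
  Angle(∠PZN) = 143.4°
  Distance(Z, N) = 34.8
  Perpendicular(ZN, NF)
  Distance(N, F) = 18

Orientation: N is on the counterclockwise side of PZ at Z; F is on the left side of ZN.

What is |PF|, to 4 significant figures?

66.40

∠PZN = 143.4°, so ZN runs at -6.7° + (180° − 143.4°) = 29.90° from the x-axis; with |ZN| = 34.8, N = Z + 34.8·(cos 29.90°, sin 29.90°) = (69.00, 12.79). ZN ⟂ NF; with |NF| = 18.0 on the left of ZN, F = N + 18.0·(-0.4985, 0.8669) = (60.03, 28.39). Then |PF| = |F − P| = 66.40.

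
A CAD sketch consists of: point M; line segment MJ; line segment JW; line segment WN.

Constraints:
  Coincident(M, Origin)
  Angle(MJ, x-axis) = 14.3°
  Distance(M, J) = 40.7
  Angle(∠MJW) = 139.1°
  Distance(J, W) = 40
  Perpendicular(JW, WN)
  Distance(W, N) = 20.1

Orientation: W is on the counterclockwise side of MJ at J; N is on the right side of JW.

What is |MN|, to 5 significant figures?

84.810

M is at the origin; MJ runs at 14.3° with length 40.7, so J = 40.7·(cos 14.3°, sin 14.3°) = (39.439, 10.053). ∠MJW = 139.1°, so JW runs at 14.3° + (180° − 139.1°) = 55.200° from the x-axis; with |JW| = 40.0, W = J + 40.0·(cos 55.200°, sin 55.200°) = (62.267, 42.899). JW is perpendicular to WN; with |WN| = 20.1 on the right of JW, N = W + 20.1·(0.82115, -0.57071) = (78.773, 31.427). Then |MN| = |N − M| = 84.810.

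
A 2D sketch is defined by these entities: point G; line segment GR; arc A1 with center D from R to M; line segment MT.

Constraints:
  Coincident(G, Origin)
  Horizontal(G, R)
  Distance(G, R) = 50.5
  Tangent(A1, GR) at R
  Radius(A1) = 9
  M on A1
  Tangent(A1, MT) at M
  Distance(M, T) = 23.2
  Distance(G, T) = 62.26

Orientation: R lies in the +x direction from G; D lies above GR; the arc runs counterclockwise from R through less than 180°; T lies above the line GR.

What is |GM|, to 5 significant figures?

60.238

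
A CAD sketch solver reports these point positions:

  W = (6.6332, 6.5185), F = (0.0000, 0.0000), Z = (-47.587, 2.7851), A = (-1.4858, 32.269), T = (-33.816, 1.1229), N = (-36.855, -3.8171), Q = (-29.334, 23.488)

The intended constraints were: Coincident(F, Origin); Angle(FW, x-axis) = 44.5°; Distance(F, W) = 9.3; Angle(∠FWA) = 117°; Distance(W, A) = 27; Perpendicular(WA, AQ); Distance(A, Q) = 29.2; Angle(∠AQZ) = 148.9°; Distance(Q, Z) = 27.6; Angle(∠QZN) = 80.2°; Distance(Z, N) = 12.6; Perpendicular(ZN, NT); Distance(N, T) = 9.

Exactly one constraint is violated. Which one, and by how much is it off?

Distance(N, T) = 9 — off by 3.20.

F = (0.00, 0.00) ✓; FW at 44.50° ✓; |FW| = 9.300 ✓; ∠FWA = 117.0° ✓; |WA| = 27.00 ✓; ∠(WA, AQ) = 90.00° ✓; |AQ| = 29.20 ✓; ∠AQZ = 148.9° ✓; |QZ| = 27.60 ✓; ∠QZN = 80.20° ✓; |ZN| = 12.60 ✓; ∠(ZN, NT) = 90.00° ✓; |NT| = 5.800 ✗.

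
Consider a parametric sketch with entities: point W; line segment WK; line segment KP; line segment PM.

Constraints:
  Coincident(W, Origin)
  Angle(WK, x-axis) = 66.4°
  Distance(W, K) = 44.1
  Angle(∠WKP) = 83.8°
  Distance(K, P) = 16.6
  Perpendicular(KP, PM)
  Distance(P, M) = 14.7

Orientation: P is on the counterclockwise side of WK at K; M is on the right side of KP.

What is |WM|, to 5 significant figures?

59.727

W is at the origin; WK runs at 66.4° with length 44.1, so K = 44.1·(cos 66.4°, sin 66.4°) = (17.655, 40.412). ∠WKP = 83.8°, so KP runs at 66.4° + (180° − 83.8°) = 162.60° from the x-axis; with |KP| = 16.6, P = K + 16.6·(cos 162.60°, sin 162.60°) = (1.8150, 45.376). KP is perpendicular to PM; with |PM| = 14.7 on the right of KP, M = P + 14.7·(0.29904, 0.95424) = (6.2109, 59.403). Then |WM| = |M − W| = 59.727.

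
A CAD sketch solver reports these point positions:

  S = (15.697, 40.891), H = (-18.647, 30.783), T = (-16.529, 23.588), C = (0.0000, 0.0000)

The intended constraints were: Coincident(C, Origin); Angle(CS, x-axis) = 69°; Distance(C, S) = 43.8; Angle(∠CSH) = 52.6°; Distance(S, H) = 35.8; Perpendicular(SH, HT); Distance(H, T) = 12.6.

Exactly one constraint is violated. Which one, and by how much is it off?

Distance(H, T) = 12.6 — off by 5.10.

C = (0.00, 0.00) ✓; CS at 69.00° ✓; |CS| = 43.80 ✓; ∠CSH = 52.60° ✓; |SH| = 35.80 ✓; ∠(SH, HT) = 90.00° ✓; |HT| = 7.500 ✗.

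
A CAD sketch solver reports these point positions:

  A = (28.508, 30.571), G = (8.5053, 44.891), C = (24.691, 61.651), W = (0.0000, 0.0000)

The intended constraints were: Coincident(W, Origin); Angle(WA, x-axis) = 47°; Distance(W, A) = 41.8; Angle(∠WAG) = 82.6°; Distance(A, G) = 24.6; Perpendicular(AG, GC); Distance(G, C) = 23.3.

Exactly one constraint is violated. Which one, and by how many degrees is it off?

Perpendicular(AG, GC) — off by 8.40°.

W = (0.00, 0.00) ✓; WA at 47.00° ✓; |WA| = 41.80 ✓; ∠WAG = 82.60° ✓; |AG| = 24.60 ✓; ∠(AG, GC) = 98.40° ✗; |GC| = 23.30 ✓.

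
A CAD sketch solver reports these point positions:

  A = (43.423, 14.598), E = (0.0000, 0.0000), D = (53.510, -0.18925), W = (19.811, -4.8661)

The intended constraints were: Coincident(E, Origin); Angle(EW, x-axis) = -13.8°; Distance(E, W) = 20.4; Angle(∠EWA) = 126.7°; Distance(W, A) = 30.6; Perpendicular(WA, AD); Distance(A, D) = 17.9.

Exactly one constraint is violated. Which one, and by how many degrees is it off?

Perpendicular(WA, AD) — off by 5.20°.

E = (0.00, 0.00) ✓; EW at -13.80° ✓; |EW| = 20.40 ✓; ∠EWA = 126.7° ✓; |WA| = 30.60 ✓; ∠(WA, AD) = 95.20° ✗; |AD| = 17.90 ✓.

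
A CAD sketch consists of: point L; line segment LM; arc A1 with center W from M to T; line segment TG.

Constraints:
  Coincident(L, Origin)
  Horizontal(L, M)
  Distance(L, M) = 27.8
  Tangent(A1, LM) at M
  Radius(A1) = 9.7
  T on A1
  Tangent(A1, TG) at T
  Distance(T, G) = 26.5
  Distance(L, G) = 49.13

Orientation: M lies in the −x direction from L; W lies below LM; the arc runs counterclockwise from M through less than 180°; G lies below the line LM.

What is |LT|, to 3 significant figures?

39.1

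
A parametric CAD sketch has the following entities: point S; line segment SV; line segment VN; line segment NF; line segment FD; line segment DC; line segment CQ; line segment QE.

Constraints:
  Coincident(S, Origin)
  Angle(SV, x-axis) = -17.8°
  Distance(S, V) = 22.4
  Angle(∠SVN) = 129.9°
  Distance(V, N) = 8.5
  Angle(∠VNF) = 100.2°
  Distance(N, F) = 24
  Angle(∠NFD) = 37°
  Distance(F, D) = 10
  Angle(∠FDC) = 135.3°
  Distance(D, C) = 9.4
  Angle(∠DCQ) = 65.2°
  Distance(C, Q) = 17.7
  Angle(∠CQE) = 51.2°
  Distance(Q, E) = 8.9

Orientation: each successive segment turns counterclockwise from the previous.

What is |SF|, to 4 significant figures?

27.87

S is at the origin; SV runs at -17.8° with length 22.4, so V = (21.33, -6.848). ∠SVN = 129.9° gives VN at 32.30° from the x-axis; with |VN| = 8.5, N = (28.51, -2.306). ∠VNF = 100.2° gives NF at 112.1° from the x-axis; with |NF| = 24.0, F = (19.48, 19.93). Then |SF| = |F − S| = 27.87.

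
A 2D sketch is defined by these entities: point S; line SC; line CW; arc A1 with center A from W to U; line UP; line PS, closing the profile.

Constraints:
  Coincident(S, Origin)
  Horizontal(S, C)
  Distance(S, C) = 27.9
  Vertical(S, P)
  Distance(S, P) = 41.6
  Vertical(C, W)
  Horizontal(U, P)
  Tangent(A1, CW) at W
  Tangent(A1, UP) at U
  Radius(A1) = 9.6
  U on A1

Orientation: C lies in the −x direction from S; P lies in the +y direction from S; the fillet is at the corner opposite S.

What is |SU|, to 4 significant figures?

45.45

The virtual corner opposite S is at (-27.90, 41.60). A1 meets CW tangentially, so AW is at right angles to CW and tangency of A1 to UP means the radius AU is perpendicular to UP, with radius 9.6, so the center A sits 9.6 in from both sides at A = (-18.30, 32.00). That places the tangent points at W = (-27.90, 32.00) on CW and U = (-18.30, 41.60) on UP. Then |SU| = |U − S| = 45.45.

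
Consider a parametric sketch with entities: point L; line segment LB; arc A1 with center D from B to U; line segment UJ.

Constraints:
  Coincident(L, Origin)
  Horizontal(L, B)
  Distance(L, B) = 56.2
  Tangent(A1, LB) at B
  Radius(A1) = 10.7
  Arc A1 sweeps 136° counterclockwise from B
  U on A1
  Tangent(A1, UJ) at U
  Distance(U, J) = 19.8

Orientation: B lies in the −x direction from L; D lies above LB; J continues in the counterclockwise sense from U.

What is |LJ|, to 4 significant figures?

70.74

L is at the origin; L and B share the same y with |LB| = 56.2 and B on the −x side, so B = (-56.20, 0.000). The tangent condition forces DB to be normal to LB, so D = B + (0, 10.7) = (-56.20, 10.70). On A1, B sits at bearing -90° from D; a 136° counterclockwise sweep puts U at bearing 46°, so U = D + 10.7·(cos 46°, sin 46°) = (-48.77, 18.40). The tangent condition forces DU to be normal to UJ, so UJ runs along (−sin 46°, cos 46°); with |UJ| = 19.8, J = (-63.01, 32.15). Then |LJ| = |J − L| = 70.74.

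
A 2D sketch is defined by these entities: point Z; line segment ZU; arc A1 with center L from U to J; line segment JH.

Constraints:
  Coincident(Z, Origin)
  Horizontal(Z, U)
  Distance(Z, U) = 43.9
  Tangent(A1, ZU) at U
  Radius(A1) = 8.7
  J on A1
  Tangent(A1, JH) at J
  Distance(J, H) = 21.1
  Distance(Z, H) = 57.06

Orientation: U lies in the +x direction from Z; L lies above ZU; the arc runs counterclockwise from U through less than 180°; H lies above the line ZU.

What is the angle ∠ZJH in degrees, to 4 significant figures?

88.82°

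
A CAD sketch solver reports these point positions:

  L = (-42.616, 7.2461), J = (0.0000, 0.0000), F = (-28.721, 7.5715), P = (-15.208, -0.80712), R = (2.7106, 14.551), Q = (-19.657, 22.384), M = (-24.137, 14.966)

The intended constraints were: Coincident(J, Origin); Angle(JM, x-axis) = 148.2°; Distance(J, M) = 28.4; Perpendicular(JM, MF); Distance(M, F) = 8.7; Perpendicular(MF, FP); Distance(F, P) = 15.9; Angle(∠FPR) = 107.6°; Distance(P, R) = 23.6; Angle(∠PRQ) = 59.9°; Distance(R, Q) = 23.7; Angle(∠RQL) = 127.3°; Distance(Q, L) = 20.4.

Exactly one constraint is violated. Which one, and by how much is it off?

Distance(Q, L) = 20.4 — off by 7.10.

J = (0.00, 0.00) ✓; JM at 148.2° ✓; |JM| = 28.40 ✓; ∠(JM, MF) = 90.01° ✓; |MF| = 8.700 ✓; ∠(MF, FP) = 89.99° ✓; |FP| = 15.90 ✓; ∠FPR = 107.6° ✓; |PR| = 23.60 ✓; ∠PRQ = 59.90° ✓; |RQ| = 23.70 ✓; ∠RQL = 127.3° ✓; |QL| = 27.50 ✗.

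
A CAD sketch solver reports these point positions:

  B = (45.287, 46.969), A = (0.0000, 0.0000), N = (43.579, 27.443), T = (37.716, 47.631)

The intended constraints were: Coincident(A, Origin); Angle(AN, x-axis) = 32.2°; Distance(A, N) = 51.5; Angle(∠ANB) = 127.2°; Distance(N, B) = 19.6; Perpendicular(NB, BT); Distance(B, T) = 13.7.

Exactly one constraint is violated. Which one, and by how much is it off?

Distance(B, T) = 13.7 — off by 6.10.

A = (0.00, 0.00) ✓; AN at 32.20° ✓; |AN| = 51.50 ✓; ∠ANB = 127.2° ✓; |NB| = 19.60 ✓; ∠(NB, BT) = 90.00° ✓; |BT| = 7.600 ✗.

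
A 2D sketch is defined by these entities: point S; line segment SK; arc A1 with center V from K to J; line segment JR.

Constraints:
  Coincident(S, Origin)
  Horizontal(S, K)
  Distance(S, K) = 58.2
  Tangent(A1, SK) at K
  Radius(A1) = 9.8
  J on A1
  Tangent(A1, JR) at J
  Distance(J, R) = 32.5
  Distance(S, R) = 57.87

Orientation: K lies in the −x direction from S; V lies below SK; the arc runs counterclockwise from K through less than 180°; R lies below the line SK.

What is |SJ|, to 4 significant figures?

67.24

Checks: |VK| = 9.800 ✓; |VJ| = 9.800 ✓; ∠(VJ, JR) = 90.00° ✓; |JR| = 32.50 ✓; |SR| = 57.87 ✓.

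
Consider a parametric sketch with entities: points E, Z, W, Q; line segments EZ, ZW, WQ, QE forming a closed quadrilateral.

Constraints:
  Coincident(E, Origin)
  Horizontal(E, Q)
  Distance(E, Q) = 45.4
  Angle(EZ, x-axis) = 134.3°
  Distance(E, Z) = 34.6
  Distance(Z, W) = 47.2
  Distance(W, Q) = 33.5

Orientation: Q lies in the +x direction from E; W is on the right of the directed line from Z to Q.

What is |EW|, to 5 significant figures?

13.359

Checks: |ZW| = 47.20 ✓; |WQ| = 33.50 ✓.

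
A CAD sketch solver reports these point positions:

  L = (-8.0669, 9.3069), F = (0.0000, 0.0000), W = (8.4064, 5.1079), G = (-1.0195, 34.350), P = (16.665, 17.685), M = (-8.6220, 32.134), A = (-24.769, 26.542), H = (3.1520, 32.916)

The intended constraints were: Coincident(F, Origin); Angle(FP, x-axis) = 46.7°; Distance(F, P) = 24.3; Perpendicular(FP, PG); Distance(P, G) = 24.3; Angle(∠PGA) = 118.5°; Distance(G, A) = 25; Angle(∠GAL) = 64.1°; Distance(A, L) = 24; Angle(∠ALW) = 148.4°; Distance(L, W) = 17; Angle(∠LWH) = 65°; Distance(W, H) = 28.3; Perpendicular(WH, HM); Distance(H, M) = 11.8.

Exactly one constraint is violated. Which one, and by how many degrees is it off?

Perpendicular(WH, HM) — off by 6.90°.

F = (0.00, 0.00) ✓; FP at 46.70° ✓; |FP| = 24.30 ✓; ∠(FP, PG) = 90.00° ✓; |PG| = 24.30 ✓; ∠PGA = 118.5° ✓; |GA| = 25.00 ✓; ∠GAL = 64.10° ✓; |AL| = 24.00 ✓; ∠ALW = 148.4° ✓; |LW| = 17.00 ✓; ∠LWH = 65.00° ✓; |WH| = 28.30 ✓; ∠(WH, HM) = 83.10° ✗; |HM| = 11.80 ✓.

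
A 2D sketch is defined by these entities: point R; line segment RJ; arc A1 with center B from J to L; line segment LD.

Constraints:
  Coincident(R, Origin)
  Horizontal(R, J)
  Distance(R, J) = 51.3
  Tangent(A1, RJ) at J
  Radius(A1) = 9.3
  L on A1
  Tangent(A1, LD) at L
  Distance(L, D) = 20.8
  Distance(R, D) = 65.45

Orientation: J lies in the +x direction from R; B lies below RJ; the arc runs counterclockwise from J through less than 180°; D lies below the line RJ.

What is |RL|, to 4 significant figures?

46.74

R is at the origin; R and J share the same y with |RJ| = 51.3 and J on the +x side, so J = (51.30, 0.000). The tangent condition forces BJ to be normal to RJ, so B = J + (0, -9.3) = (51.30, -9.300). Since BL ⟂ LD (tangency), |BD| = √(9.3² + 20.8²) = 22.78 regardless of where L sits on A1. So D lies on both circle(R, 65.45) and circle(B, 22.78); the below-RJ intersection is D = (57.53, -31.22). L is the foot of the tangent from D: L = (44.17, -15.27).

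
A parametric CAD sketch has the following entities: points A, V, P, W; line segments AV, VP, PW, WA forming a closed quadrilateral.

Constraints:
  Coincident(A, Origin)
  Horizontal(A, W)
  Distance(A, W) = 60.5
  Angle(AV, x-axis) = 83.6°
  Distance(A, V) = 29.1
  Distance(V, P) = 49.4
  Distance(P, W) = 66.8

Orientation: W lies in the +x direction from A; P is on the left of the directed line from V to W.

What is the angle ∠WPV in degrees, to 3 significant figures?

65.0°

Checks: |VP| = 49.40 ✓; |PW| = 66.80 ✓.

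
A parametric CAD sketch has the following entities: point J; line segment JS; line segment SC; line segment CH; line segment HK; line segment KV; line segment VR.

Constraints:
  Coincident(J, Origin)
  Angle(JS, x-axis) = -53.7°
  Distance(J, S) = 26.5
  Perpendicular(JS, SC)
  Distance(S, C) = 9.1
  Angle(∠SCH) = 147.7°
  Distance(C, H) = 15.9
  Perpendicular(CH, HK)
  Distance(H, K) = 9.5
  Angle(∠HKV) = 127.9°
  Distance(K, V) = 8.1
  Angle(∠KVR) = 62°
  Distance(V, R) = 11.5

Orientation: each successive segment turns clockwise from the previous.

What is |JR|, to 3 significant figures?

24.1

J is at the origin; JS runs at -53.7° with length 26.5, so S = (15.7, -21.4). JS ⟂ SC, so SC runs at -144°; with |SC| = 9.1, C = (8.35, -26.7). ∠SCH = 147.7° gives CH at -176° from the x-axis; with |CH| = 15.9, H = (-7.51, -27.9). CH is perpendicular to HK, so HK runs at 94.0°; with |HK| = 9.5, K = (-8.17, -18.4). ∠HKV = 127.9° gives KV at 41.9° from the x-axis; with |KV| = 8.1, V = (-2.14, -13.0). ∠KVR = 62.0° gives VR at -76.1° from the x-axis; with |VR| = 11.5, R = (0.622, -24.1). Then |JR| = |R − J| = 24.1.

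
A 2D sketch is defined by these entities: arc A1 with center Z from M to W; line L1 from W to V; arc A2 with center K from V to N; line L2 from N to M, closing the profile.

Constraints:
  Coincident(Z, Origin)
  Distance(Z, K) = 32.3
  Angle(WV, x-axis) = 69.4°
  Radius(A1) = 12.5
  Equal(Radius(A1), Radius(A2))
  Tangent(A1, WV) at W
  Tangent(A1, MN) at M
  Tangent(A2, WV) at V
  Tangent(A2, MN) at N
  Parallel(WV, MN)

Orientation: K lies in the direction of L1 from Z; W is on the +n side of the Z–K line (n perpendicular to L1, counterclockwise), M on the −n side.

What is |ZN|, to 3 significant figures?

34.6

The slot axis is L1's direction at 69.4°, so u = (cos 69.4°, sin 69.4°) = (0.352, 0.936) and n = (−sin 69.4°, cos 69.4°) = (-0.936, 0.352). Z is at the origin and K lies 32.3 along u from Z, so K = 32.3·u = (11.4, 30.2). Tangency of A1 to both parallel lines with radius 12.5 puts W and M at Z ± 12.5·n: W = (-11.7, 4.40), M = (11.7, -4.40). Equal radii place V and N the same way about K: V = K + 12.5·n = (-0.336, 34.6), N = K − 12.5·n = (23.1, 25.8). Then |ZN| = |N − Z| = 34.6.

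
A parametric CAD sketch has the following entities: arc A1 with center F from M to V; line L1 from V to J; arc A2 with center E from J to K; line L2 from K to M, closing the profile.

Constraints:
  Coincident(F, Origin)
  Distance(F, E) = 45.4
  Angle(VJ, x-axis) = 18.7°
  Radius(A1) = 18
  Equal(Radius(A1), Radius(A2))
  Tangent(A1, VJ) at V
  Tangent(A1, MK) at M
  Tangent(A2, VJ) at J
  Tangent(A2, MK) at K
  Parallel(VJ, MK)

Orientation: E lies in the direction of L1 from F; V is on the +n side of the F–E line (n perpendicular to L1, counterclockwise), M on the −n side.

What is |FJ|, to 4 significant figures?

48.84

The slot axis is L1's direction at 18.7°, so u = (cos 18.7°, sin 18.7°) = (0.9472, 0.3206) and n = (−sin 18.7°, cos 18.7°) = (-0.3206, 0.9472). F is at the origin and E lies 45.4 along u from F, so E = 45.4·u = (43.00, 14.56). Tangency of A1 to both parallel lines with radius 18.0 puts V and M at F ± 18.0·n: V = (-5.771, 17.05), M = (5.771, -17.05). Equal radii place J and K the same way about E: J = E + 18.0·n = (37.23, 31.61), K = E − 18.0·n = (48.77, -2.494). Then |FJ| = |J − F| = 48.84.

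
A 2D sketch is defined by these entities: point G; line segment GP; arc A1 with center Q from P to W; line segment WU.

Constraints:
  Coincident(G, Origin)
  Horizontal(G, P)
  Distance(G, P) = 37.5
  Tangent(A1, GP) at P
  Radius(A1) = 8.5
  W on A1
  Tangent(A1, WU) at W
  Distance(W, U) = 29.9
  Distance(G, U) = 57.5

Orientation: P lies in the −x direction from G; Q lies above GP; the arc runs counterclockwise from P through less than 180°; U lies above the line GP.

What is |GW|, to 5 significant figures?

32.073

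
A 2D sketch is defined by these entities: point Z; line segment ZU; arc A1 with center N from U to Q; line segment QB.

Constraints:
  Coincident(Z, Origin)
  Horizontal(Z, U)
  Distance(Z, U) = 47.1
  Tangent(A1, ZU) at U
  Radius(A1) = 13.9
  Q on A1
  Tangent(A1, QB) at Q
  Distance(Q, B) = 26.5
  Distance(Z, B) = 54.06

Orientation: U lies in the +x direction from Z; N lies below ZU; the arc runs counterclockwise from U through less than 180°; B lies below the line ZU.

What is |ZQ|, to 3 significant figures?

36.4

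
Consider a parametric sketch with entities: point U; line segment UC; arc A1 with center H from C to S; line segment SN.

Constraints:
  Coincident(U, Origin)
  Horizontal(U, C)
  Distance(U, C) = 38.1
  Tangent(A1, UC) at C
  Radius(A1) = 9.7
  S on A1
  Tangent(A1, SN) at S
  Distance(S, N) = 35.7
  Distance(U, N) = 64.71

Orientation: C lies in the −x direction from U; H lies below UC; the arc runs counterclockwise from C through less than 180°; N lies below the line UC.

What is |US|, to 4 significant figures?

48.88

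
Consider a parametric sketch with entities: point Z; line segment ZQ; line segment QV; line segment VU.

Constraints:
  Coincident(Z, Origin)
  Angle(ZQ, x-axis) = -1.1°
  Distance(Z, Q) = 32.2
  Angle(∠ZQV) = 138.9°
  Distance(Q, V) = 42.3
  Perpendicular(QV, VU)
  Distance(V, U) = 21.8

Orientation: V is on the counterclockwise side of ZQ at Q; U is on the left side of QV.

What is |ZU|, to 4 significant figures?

66.57

Z is at the origin; ZQ runs at -1.1° with length 32.2, so Q = 32.2·(cos -1.1°, sin -1.1°) = (32.19, -0.6182). ∠ZQV = 138.9°, so QV runs at -1.1° + (180° − 138.9°) = 40.00° from the x-axis; with |QV| = 42.3, V = Q + 42.3·(cos 40.00°, sin 40.00°) = (64.60, 26.57). QV is perpendicular to VU; with |VU| = 21.8 on the left of QV, U = V + 21.8·(-0.6428, 0.7660) = (50.58, 43.27). Then |ZU| = |U − Z| = 66.57.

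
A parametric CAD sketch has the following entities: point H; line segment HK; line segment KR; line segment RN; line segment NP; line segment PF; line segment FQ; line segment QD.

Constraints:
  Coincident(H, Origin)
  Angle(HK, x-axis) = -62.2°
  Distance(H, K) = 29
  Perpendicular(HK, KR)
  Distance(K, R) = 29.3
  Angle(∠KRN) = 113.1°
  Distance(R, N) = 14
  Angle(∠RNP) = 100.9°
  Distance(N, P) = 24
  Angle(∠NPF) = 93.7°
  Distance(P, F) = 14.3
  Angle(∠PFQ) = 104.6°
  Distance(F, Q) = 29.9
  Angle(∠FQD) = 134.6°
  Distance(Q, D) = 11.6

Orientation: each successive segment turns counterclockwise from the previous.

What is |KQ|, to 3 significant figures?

25.9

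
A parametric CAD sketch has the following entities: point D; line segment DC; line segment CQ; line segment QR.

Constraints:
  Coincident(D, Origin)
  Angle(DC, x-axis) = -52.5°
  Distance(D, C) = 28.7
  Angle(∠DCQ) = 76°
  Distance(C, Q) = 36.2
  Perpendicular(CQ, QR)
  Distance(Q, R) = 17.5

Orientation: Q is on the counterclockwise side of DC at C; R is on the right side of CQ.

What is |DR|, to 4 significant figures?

53.97

D is at the origin; DC runs at -52.5° with length 28.7, so C = 28.7·(cos -52.5°, sin -52.5°) = (17.47, -22.77). ∠DCQ = 76.0°, so CQ runs at -52.5° + (180° − 76.0°) = 51.50° from the x-axis; with |CQ| = 36.2, Q = C + 36.2·(cos 51.50°, sin 51.50°) = (40.01, 5.561). The perpendicularity gives QR at right angles to CQ; with |QR| = 17.5 on the right of CQ, R = Q + 17.5·(0.7826, -0.6225) = (53.70, -5.333). Then |DR| = |R − D| = 53.97.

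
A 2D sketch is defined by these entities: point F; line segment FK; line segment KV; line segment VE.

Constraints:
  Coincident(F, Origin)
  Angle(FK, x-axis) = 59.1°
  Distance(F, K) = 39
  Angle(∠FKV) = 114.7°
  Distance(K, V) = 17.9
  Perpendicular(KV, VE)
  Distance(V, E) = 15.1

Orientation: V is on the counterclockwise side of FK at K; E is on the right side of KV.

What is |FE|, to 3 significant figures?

61.0

∠FKV = 114.7°, so KV runs at 59.1° + (180° − 114.7°) = 124° from the x-axis; with |KV| = 17.9, V = K + 17.9·(cos 124°, sin 124°) = (9.92, 48.2). KV is perpendicular to VE; with |VE| = 15.1 on the right of KV, E = V + 15.1·(0.825, 0.565) = (22.4, 56.8). Then |FE| = |E − F| = 61.0.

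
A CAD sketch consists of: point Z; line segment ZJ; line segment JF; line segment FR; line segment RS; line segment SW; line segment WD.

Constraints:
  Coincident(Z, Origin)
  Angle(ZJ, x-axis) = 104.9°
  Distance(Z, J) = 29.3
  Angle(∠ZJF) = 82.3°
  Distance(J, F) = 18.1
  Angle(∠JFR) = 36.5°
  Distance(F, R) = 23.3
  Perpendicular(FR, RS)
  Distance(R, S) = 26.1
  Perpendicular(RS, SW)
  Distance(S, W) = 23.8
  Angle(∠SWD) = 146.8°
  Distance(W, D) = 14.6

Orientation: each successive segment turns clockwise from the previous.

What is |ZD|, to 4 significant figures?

52.94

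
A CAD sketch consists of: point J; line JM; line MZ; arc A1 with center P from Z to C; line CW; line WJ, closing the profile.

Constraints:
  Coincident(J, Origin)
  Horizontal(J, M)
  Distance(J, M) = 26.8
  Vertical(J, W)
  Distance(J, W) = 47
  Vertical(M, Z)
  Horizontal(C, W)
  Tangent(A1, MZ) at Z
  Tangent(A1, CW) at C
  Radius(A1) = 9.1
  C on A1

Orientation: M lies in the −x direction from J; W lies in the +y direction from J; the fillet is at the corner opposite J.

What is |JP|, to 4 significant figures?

41.83

J is at the origin; J and M share the same y with |JM| = 26.8 and M on the −x side, so M = (-26.80, 0.000). J and W share the same x with |JW| = 47.0 and W on the +y side, so W = (0.000, 47.00). The virtual corner opposite J is at (-26.80, 47.00). A1 meets MZ tangentially, so PZ is at right angles to MZ and tangency of A1 to CW means the radius PC is perpendicular to CW, with radius 9.1, so the center P sits 9.1 in from both sides at P = (-17.70, 37.90). Then |JP| = |P − J| = 41.83.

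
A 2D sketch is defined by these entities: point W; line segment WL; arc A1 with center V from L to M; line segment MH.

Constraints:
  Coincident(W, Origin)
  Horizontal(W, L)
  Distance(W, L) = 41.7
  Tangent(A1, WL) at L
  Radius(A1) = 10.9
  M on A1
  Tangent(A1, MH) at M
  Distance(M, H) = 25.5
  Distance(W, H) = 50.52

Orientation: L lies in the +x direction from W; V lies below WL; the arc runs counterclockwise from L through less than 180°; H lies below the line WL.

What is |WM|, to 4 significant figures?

33.19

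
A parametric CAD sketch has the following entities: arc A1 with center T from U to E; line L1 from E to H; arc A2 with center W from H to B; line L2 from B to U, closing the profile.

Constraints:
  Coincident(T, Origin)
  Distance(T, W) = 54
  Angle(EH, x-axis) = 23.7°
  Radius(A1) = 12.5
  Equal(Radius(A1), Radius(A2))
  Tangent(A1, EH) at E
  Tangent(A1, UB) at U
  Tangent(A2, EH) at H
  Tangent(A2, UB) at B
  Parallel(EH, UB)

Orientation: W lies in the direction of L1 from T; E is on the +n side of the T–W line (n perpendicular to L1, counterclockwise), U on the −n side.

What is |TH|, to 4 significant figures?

55.43

Tangency of A1 to both parallel lines with radius 12.5 puts E and U at T ± 12.5·n: E = (-5.024, 11.45), U = (5.024, -11.45). Equal radii place H and B the same way about W: H = W + 12.5·n = (44.42, 33.15), B = W − 12.5·n = (54.47, 10.26). Then |TH| = |H − T| = 55.43.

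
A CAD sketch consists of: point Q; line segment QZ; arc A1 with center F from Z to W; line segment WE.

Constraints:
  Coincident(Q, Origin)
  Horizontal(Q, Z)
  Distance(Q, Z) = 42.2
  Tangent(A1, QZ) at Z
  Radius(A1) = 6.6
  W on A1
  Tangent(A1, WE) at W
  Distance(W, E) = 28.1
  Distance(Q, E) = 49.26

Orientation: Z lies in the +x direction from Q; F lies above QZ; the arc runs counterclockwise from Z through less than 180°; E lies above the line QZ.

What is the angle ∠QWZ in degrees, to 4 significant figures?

47.39°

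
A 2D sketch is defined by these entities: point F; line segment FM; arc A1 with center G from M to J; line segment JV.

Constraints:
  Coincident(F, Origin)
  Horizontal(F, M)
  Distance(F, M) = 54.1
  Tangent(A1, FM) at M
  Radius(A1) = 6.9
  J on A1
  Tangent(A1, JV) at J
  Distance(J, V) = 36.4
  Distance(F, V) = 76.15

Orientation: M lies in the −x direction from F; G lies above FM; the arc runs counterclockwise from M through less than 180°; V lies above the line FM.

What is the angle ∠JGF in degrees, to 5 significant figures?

31.789°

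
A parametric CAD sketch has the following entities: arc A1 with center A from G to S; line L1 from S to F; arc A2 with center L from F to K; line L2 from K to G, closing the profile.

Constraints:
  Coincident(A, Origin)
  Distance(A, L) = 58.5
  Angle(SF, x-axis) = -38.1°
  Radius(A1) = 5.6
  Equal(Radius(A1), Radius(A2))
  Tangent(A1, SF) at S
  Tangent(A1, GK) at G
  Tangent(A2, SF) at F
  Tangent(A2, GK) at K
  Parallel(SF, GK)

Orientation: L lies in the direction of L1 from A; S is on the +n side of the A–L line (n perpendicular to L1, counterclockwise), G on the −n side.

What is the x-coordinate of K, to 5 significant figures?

42.580

The slot axis is L1's direction at -38.1°, so u = (cos -38.1°, sin -38.1°) = (0.78694, -0.61704) and n = (−sin -38.1°, cos -38.1°) = (0.61704, 0.78694). A is at the origin and L lies 58.5 along u from A, so L = 58.5·u = (46.036, -36.097). Tangency of A1 to both parallel lines with radius 5.6 puts S and G at A ± 5.6·n: S = (3.4554, 4.4068), G = (-3.4554, -4.4068). Equal radii place F and K the same way about L: F = L + 5.6·n = (49.491, -31.690), K = L − 5.6·n = (42.580, -40.503). So K.x = 42.580.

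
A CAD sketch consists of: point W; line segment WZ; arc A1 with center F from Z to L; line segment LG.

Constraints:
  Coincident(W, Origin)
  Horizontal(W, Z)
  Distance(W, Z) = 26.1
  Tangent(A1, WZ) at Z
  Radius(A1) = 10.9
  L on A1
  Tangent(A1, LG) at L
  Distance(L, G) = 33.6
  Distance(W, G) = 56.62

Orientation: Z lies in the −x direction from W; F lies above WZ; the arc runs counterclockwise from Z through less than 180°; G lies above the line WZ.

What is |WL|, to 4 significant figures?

23.48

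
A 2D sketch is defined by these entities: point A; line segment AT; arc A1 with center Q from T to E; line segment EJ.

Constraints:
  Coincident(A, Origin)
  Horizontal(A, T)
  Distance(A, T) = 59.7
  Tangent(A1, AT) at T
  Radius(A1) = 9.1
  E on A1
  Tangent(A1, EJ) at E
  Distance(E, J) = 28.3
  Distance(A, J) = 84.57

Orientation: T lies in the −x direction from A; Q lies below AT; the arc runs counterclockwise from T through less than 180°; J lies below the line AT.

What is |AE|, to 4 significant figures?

68.49

Checks: |QE| = 9.100 ✓; ∠(QE, EJ) = 90.00° ✓; |EJ| = 28.30 ✓; |AJ| = 84.57 ✓.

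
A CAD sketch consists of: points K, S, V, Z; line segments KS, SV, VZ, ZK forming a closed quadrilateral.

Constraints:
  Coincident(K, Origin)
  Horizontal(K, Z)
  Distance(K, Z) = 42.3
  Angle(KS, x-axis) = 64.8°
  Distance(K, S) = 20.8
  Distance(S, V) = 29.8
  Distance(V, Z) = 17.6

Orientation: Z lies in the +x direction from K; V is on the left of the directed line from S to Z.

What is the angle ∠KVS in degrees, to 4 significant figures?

27.12°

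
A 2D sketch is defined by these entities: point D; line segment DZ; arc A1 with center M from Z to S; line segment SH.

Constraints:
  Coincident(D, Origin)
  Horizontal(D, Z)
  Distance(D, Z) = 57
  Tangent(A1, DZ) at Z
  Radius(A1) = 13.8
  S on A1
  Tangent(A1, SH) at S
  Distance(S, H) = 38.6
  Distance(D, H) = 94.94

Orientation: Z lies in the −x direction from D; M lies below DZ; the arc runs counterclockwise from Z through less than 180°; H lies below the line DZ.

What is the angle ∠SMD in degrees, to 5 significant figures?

145.59°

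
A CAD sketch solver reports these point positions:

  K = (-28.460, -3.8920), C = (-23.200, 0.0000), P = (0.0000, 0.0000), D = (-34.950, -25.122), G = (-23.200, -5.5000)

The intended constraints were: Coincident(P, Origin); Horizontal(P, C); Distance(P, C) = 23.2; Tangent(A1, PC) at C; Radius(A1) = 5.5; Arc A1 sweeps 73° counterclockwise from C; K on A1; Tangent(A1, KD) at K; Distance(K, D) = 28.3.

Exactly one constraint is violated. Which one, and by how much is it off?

Distance(K, D) = 28.3 — off by 6.10.

P = (0.00, 0.00) ✓; P.y = 0.00, C.y = 0.00 ✓; |PC| = 23.20 ✓; ∠(GC, CP) = 90.00° ✓; |GC| = 5.500 ✓; bearing(G→K) − bearing(G→C) = 73.00° ✓; |GK| = 5.500 ✓; ∠(GK, KD) = 90.00° ✓; |KD| = 22.20 ✗.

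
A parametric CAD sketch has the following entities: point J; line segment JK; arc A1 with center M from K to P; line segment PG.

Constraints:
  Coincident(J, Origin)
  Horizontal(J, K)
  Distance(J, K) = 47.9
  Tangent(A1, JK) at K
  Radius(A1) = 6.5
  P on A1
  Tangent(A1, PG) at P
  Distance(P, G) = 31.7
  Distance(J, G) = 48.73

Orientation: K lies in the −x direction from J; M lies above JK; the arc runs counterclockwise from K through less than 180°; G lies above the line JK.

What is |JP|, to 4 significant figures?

41.90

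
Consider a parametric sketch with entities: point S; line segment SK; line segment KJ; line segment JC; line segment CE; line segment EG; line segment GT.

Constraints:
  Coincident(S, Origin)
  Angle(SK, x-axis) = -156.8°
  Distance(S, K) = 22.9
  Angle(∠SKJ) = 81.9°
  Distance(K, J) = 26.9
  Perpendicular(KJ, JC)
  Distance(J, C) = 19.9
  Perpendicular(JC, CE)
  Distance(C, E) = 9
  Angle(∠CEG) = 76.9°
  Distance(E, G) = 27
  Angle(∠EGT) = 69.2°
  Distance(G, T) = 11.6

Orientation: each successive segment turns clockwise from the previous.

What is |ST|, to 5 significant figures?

37.897

S is at the origin; SK runs at -156.8° with length 22.9, so K = (-21.048, -9.0213). ∠SKJ = 81.9° gives KJ at 105.10° from the x-axis; with |KJ| = 26.9, J = (-28.056, 16.950). KJ ⟂ JC, so JC runs at 15.100°; with |JC| = 19.9, C = (-8.8429, 22.134). JC ⟂ CE, so CE runs at -74.900°; with |CE| = 9.0, E = (-6.4983, 13.445). ∠CEG = 76.9° gives EG at -178.00° from the x-axis; with |EG| = 27.0, G = (-33.482, 12.502). ∠EGT = 69.2° gives GT at 71.200° from the x-axis; with |GT| = 11.6, T = (-29.744, 23.484). Then |ST| = |T − S| = 37.897.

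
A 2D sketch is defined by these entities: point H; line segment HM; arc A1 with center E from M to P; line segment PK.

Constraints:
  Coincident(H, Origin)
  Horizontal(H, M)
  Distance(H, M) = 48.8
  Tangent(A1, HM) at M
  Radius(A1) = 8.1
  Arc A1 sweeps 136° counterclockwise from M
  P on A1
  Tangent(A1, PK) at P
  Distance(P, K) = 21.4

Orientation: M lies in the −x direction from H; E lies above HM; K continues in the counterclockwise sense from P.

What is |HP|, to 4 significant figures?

45.36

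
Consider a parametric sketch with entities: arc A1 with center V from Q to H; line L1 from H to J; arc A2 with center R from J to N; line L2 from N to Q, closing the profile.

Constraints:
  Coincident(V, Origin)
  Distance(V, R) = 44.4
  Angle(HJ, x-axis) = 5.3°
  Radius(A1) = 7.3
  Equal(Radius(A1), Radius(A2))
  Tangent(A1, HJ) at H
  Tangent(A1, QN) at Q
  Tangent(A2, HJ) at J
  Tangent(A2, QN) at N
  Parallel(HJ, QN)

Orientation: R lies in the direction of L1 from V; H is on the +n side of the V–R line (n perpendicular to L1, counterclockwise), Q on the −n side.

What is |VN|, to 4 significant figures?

45.00

The slot axis is L1's direction at 5.3°, so u = (cos 5.3°, sin 5.3°) = (0.9957, 0.09237) and n = (−sin 5.3°, cos 5.3°) = (-0.09237, 0.9957). V is at the origin and R lies 44.4 along u from V, so R = 44.4·u = (44.21, 4.101). Tangency of A1 to both parallel lines with radius 7.3 puts H and Q at V ± 7.3·n: H = (-0.6743, 7.269), Q = (0.6743, -7.269). Equal radii place J and N the same way about R: J = R + 7.3·n = (43.54, 11.37), N = R − 7.3·n = (44.88, -3.168). Then |VN| = |N − V| = 45.00.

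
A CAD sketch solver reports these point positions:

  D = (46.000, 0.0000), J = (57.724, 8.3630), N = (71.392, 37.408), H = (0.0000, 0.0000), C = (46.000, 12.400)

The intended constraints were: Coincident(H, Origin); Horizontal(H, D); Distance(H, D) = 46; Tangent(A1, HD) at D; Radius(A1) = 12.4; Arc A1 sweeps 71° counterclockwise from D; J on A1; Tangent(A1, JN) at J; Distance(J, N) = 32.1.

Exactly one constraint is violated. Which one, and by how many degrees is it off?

Tangent(A1, JN) at J — off by 6.20°.

H = (0.00, 0.00) ✓; H.y = 0.00, D.y = 0.00 ✓; |HD| = 46.00 ✓; ∠(CD, DH) = 90.00° ✓; |CD| = 12.40 ✓; bearing(C→J) − bearing(C→D) = 71.00° ✓; |CJ| = 12.40 ✓; ∠(CJ, JN) = 96.20° ✗; |JN| = 32.10 ✓.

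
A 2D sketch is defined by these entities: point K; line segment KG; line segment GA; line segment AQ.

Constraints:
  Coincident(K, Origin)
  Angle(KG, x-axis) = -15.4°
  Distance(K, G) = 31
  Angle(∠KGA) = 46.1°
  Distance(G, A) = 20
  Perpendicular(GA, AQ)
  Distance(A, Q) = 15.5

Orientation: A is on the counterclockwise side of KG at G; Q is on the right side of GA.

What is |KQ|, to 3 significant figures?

37.9

K is at the origin; KG runs at -15.4° with length 31.0, so G = 31.0·(cos -15.4°, sin -15.4°) = (29.9, -8.23). ∠KGA = 46.1°, so GA runs at -15.4° + (180° − 46.1°) = 118° from the x-axis; with |GA| = 20.0, A = G + 20.0·(cos 118°, sin 118°) = (20.3, 9.34). GA ⟂ AQ; with |AQ| = 15.5 on the right of GA, Q = A + 15.5·(0.879, 0.477) = (34.0, 16.7). Then |KQ| = |Q − K| = 37.9.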